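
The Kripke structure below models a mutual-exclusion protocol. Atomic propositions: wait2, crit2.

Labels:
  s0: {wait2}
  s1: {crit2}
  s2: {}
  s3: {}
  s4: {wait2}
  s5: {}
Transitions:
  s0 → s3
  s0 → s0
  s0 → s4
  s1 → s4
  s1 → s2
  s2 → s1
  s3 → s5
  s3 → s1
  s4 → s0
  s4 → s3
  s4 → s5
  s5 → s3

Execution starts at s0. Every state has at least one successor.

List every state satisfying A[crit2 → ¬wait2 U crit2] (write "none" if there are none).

States satisfying crit2 → ¬wait2: {s0, s1, s2, s3, s4, s5}.
States satisfying crit2: {s1}.
States satisfying A[crit2 → ¬wait2 U crit2]: {s1, s2}.

{s1, s2}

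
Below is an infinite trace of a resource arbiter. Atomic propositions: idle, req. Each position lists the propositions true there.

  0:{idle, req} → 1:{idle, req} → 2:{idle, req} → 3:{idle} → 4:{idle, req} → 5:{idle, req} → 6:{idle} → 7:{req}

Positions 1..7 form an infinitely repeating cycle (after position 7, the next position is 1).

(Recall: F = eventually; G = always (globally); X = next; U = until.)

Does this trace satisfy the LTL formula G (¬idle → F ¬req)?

Holds

¬idle → F ¬req holds at every position 0..7, and those are all positions ever visited, so G (¬idle → F ¬req) holds.
Positions where ¬idle holds: 7.
Check F ¬req at each: 7→ok.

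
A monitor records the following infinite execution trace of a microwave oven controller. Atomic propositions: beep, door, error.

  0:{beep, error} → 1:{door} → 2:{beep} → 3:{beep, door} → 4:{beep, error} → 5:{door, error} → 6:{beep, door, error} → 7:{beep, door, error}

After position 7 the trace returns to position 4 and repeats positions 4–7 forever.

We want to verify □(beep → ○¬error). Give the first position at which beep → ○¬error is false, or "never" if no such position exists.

Check beep → ○¬error at each position in order: 0 ✓, 1 ✓, 2 ✓.
At position 3 the labels are {beep, door} and the next position 4 has {beep, error}, so beep → ○¬error is false there. This is the first violation.

3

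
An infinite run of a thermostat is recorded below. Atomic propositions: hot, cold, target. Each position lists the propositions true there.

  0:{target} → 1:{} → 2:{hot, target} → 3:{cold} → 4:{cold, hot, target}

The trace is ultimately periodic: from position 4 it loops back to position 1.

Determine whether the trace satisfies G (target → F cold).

Satisfied

target → F cold holds at every position 0..4, and those are all positions ever visited, so G (target → F cold) holds.
Positions where target holds: 0, 2, 4.
Check F cold at each: 0→ok, 2→ok, 4→ok.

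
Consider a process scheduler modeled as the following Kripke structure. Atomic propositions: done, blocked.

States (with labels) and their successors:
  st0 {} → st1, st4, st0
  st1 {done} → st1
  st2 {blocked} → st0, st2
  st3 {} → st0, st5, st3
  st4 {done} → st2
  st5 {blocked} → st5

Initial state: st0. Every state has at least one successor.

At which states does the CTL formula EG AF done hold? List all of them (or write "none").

{st1}

States satisfying AF done: {st1, st4}.
States satisfying EG AF done: {st1}.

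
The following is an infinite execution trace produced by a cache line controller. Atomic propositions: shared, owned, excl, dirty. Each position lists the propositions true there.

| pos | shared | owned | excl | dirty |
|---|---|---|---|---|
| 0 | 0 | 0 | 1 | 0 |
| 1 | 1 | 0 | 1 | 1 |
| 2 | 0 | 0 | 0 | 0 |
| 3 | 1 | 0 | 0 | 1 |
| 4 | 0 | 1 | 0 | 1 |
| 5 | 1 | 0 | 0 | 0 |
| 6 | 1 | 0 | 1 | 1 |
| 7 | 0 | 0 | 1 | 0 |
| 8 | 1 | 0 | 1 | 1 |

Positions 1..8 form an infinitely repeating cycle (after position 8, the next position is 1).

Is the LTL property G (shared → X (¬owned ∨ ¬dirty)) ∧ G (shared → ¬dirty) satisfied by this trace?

Does not hold

shared → X (¬owned ∨ ¬dirty) must hold at every position from 0 onward. It fails at position 3, so G (shared → X (¬owned ∨ ¬dirty)) is false.
Positions where shared holds: 1, 3, 5, 6, 8.
Check X (¬owned ∨ ¬dirty) at each: 1→ok, 3→fails, 5→ok, 6→ok, 8→ok.
shared → ¬dirty must hold at every position from 0 onward. It fails at position 1, so G (shared → ¬dirty) is false.
Positions where shared holds: 1, 3, 5, 6, 8.
Check ¬dirty at each: 1→fails, 3→fails, 5→ok, 6→fails, 8→fails.
At position 0: G (shared → X (¬owned ∨ ¬dirty)) is false; G (shared → ¬dirty) is false; so G (shared → X (¬owned ∨ ¬dirty)) ∧ G (shared → ¬dirty) is false.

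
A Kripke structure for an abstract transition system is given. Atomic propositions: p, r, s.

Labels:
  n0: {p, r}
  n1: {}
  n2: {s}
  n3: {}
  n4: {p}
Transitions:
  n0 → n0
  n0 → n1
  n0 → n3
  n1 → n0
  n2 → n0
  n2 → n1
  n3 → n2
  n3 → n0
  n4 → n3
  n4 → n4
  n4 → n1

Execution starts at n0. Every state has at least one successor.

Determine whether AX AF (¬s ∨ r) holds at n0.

Satisfied

States satisfying AF (¬s ∨ r): {n0, n1, n2, n3, n4}.
States satisfying AX AF (¬s ∨ r): {n0, n1, n2, n3, n4}.
n0 ∈ Sat(AX AF (¬s ∨ r)).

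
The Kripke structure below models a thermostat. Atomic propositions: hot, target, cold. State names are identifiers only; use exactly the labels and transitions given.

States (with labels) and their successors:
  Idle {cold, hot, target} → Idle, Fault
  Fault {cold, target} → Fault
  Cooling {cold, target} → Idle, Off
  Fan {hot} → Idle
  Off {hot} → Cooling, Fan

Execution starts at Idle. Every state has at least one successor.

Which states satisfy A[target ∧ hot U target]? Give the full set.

States satisfying target ∧ hot: {Idle}.
States satisfying target: {Idle, Fault, Cooling}.
States satisfying A[target ∧ hot U target]: {Idle, Fault, Cooling}.

{Idle, Fault, Cooling}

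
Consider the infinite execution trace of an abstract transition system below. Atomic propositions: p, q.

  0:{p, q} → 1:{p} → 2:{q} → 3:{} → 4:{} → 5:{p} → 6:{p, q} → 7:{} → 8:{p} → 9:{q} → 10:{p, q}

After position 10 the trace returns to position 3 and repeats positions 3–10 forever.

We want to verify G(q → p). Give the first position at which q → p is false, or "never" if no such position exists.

2

Check q → p at each position in order: 0 ✓, 1 ✓.
At position 2 the labels are {q}, so q → p is false there. This is the first violation.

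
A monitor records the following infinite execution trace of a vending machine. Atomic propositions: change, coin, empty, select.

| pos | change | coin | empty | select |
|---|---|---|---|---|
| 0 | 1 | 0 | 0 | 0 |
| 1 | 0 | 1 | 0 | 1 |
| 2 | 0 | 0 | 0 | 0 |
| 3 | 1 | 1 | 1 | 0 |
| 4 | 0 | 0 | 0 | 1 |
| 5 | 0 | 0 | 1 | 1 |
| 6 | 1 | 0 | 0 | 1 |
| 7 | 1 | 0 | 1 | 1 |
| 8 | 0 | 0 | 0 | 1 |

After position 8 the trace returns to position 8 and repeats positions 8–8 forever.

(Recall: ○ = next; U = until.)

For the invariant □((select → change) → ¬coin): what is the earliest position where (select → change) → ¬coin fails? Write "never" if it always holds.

3

Check (select → change) → ¬coin at each position in order: 0 ✓, 1 ✓, 2 ✓.
At position 3 the labels are {change, coin, empty}, so (select → change) → ¬coin is false there. This is the first violation.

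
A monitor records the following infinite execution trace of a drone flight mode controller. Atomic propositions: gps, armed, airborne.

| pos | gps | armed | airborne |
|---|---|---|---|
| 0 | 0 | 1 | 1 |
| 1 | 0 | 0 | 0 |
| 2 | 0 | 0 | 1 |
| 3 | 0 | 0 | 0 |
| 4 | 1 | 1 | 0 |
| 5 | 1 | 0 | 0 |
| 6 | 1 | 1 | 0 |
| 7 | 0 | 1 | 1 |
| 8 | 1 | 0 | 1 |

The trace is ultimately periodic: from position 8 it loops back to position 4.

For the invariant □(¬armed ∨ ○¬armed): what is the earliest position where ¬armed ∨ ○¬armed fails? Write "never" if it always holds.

6

Check ¬armed ∨ ○¬armed at each position in order: 0 ✓, 1 ✓, 2 ✓, 3 ✓, 4 ✓, 5 ✓.
At position 6 the labels are {armed, gps} and the next position 7 has {airborne, armed}, so ¬armed ∨ ○¬armed is false there. This is the first violation.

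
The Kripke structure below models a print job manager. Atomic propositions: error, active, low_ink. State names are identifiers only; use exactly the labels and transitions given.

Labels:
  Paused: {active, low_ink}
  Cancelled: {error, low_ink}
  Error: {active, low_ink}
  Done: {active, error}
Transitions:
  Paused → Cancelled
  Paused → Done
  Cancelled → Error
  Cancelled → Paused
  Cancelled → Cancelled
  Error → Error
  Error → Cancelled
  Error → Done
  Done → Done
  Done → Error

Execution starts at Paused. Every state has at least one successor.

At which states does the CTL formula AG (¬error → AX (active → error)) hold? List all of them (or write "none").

States satisfying ¬error → AX (active → error): {Paused, Cancelled, Done}.
States satisfying AG (¬error → AX (active → error)): ∅.

none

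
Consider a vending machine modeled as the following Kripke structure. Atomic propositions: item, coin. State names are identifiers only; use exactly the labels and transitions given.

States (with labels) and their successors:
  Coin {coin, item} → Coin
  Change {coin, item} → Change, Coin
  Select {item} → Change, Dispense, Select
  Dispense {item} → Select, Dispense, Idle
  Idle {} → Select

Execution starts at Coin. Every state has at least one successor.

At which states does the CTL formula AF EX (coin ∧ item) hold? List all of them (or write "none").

States satisfying EX (coin ∧ item): {Coin, Change, Select}.
States satisfying AF EX (coin ∧ item): {Coin, Change, Select, Idle}.

{Coin, Change, Select, Idle}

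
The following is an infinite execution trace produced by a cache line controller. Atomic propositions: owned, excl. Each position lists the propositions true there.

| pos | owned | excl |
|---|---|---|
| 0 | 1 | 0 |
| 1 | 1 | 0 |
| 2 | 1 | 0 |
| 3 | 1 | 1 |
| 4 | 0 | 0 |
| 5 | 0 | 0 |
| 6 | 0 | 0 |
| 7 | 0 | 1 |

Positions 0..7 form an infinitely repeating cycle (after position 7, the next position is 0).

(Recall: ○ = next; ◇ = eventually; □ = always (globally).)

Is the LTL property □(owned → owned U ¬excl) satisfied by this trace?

owned → owned U ¬excl holds at every position 0..7, and those are all positions ever visited, so □(owned → owned U ¬excl) holds.
Positions where owned holds: 0, 1, 2, 3.
Check owned U ¬excl at each: 0→ok, 1→ok, 2→ok, 3→ok.

Satisfied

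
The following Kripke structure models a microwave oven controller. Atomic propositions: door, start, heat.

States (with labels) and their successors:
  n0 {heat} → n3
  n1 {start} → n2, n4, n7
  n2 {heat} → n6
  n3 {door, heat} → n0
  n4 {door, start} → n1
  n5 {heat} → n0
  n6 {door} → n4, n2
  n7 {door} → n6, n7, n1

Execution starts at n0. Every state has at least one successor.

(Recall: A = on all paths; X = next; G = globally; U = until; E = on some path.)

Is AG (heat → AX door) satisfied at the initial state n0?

No

States satisfying heat → AX door: {n0, n1, n2, n4, n6, n7}.
States satisfying AG (heat → AX door): {n1, n2, n4, n6, n7}.
n3 is reachable from n0 and violates heat → AX door, so AG fails at n0.
n0 ∉ Sat(AG (heat → AX door)).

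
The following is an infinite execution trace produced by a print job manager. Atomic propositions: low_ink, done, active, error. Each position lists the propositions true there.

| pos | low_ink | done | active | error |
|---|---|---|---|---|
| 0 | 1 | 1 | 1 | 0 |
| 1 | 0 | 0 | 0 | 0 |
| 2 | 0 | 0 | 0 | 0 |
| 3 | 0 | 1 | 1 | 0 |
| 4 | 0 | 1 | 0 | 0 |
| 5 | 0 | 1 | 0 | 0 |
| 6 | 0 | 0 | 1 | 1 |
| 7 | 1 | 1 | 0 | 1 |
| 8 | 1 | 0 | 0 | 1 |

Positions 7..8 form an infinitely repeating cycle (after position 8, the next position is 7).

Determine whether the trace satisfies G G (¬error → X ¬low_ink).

G (¬error → X ¬low_ink) holds at every position 0..8, and those are all positions ever visited, so G G (¬error → X ¬low_ink) holds.

Satisfied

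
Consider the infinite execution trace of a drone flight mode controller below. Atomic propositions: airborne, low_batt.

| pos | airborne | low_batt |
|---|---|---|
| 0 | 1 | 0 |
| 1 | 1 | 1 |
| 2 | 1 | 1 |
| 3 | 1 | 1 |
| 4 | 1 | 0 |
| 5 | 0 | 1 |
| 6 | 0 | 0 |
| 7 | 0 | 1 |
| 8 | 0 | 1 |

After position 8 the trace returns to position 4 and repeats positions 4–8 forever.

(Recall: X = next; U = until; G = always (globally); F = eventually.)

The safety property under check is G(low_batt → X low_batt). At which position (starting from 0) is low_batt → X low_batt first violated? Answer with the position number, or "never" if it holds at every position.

Check low_batt → X low_batt at each position in order: 0 ✓, 1 ✓, 2 ✓.
At position 3 the labels are {airborne, low_batt} and the next position 4 has {airborne}, so low_batt → X low_batt is false there. This is the first violation.

3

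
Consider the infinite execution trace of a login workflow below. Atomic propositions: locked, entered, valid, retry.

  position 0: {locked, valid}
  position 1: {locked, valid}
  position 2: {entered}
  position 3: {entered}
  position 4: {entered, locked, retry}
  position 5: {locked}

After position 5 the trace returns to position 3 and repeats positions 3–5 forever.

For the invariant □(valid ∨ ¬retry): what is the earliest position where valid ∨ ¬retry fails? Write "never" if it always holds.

Check valid ∨ ¬retry at each position in order: 0 ✓, 1 ✓, 2 ✓, 3 ✓.
At position 4 the labels are {entered, locked, retry}, so valid ∨ ¬retry is false there. This is the first violation.

4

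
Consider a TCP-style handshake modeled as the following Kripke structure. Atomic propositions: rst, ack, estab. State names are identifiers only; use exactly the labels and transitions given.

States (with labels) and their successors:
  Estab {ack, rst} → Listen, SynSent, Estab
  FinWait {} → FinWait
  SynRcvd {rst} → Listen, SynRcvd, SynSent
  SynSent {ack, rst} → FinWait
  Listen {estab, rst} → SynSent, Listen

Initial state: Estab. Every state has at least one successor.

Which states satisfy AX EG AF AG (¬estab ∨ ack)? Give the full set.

States satisfying EG AF AG (¬estab ∨ ack): {FinWait, SynSent}.
States satisfying AX EG AF AG (¬estab ∨ ack): {FinWait, SynSent}.

{FinWait, SynSent}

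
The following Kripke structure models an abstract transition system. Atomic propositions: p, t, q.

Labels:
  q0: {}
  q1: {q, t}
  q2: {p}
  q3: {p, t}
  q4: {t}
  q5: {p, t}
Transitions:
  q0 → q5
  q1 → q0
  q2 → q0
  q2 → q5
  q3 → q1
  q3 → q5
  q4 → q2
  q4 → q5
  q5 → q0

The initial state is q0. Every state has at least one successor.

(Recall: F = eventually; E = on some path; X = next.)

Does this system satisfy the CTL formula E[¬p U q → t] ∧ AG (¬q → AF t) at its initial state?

Satisfied

States satisfying ¬p: {q0, q1, q4}.
States satisfying q → t: {q0, q1, q2, q3, q4, q5}.
States satisfying E[¬p U q → t]: {q0, q1, q2, q3, q4, q5}.
States satisfying ¬q → AF t: {q0, q1, q2, q3, q4, q5}.
States satisfying AG (¬q → AF t): {q0, q1, q2, q3, q4, q5}.
States satisfying E[¬p U q → t] ∧ AG (¬q → AF t): {q0, q1, q2, q3, q4, q5}.
q0 ∈ Sat(E[¬p U q → t] ∧ AG (¬q → AF t)).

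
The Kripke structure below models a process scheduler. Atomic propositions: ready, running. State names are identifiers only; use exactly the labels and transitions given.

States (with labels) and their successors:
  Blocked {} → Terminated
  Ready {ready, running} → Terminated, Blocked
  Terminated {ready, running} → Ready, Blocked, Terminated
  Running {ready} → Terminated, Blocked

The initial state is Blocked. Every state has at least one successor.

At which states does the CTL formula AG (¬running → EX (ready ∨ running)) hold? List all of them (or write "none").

States satisfying ¬running → EX (ready ∨ running): {Blocked, Ready, Terminated, Running}.
States satisfying AG (¬running → EX (ready ∨ running)): {Blocked, Ready, Terminated, Running}.

{Blocked, Ready, Terminated, Running}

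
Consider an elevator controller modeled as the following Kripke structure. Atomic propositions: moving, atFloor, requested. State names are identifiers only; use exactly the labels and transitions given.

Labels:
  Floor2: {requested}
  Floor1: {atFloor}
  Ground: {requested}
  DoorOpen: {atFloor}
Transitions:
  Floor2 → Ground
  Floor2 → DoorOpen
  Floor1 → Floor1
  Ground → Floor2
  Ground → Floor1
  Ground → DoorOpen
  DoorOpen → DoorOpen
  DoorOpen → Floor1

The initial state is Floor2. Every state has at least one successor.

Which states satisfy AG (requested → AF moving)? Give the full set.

States satisfying requested → AF moving: {Floor1, DoorOpen}.
States satisfying AG (requested → AF moving): {Floor1, DoorOpen}.

{Floor1, DoorOpen}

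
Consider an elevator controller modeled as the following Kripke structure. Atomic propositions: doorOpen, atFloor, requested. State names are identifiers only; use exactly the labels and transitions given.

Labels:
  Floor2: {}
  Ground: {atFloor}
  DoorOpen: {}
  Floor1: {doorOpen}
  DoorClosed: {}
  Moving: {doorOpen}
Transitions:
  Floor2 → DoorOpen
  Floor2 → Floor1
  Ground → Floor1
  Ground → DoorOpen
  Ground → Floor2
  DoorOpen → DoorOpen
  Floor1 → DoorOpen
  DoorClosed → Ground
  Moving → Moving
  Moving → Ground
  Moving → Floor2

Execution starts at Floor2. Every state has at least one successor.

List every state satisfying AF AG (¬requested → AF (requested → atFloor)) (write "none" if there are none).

States satisfying AG (¬requested → AF (requested → atFloor)): {Floor2, Ground, DoorOpen, Floor1, DoorClosed, Moving}.
States satisfying AF AG (¬requested → AF (requested → atFloor)): {Floor2, Ground, DoorOpen, Floor1, DoorClosed, Moving}.

{Floor2, Ground, DoorOpen, Floor1, DoorClosed, Moving}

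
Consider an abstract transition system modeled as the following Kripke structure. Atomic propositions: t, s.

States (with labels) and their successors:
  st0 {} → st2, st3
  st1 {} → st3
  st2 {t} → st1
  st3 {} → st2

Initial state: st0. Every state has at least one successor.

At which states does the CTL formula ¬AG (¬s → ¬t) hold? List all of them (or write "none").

{st0, st1, st2, st3}

States satisfying ¬s → ¬t: {st0, st1, st3}.
States satisfying AG (¬s → ¬t): ∅.
States satisfying ¬AG (¬s → ¬t): {st0, st1, st2, st3}.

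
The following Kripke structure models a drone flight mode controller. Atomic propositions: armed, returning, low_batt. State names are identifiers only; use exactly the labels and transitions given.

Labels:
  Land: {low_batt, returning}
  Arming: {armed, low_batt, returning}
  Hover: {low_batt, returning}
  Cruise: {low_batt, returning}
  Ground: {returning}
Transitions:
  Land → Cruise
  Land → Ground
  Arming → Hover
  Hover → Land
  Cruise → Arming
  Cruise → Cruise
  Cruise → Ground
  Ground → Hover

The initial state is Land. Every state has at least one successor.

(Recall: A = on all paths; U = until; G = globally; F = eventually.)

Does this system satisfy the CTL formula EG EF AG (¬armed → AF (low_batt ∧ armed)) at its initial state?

Does not hold

States satisfying EF AG (¬armed → AF (low_batt ∧ armed)): ∅.
States satisfying EG EF AG (¬armed → AF (low_batt ∧ armed)): ∅.
No suitable path/successor from Land witnesses the formula.
Land ∉ Sat(EG EF AG (¬armed → AF (low_batt ∧ armed))).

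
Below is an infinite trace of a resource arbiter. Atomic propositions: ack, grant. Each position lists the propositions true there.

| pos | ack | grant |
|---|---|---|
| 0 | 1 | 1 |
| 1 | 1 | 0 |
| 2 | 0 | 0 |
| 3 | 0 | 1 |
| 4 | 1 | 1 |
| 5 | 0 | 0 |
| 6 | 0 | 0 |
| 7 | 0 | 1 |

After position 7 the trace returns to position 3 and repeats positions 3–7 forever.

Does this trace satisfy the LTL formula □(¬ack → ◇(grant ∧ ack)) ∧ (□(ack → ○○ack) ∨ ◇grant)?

Holds

¬ack → ◇(grant ∧ ack) holds at every position 0..7, and those are all positions ever visited, so □(¬ack → ◇(grant ∧ ack)) holds.
Positions where ¬ack holds: 2, 3, 5, 6, 7.
Check ◇(grant ∧ ack) at each: 2→ok, 3→ok, 5→ok, 6→ok, 7→ok.
At position 0: □(¬ack → ◇(grant ∧ ack)) is true; □(ack → ○○ack) ∨ ◇grant is true; so □(¬ack → ◇(grant ∧ ack)) ∧ (□(ack → ○○ack) ∨ ◇grant) is true.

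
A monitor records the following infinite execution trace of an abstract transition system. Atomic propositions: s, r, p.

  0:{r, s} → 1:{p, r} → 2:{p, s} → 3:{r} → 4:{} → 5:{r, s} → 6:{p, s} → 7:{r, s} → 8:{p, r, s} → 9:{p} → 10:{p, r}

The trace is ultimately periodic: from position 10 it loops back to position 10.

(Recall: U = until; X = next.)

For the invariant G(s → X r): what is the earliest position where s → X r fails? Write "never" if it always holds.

5

Check s → X r at each position in order: 0 ✓, 1 ✓, 2 ✓, 3 ✓, 4 ✓.
At position 5 the labels are {r, s} and the next position 6 has {p, s}, so s → X r is false there. This is the first violation.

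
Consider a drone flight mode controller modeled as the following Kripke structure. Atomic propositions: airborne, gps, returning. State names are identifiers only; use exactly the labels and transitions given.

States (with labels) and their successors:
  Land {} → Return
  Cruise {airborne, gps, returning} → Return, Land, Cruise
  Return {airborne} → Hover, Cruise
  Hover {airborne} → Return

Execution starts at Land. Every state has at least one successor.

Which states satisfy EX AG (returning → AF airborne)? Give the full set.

States satisfying AG (returning → AF airborne): {Land, Cruise, Return, Hover}.
States satisfying EX AG (returning → AF airborne): {Land, Cruise, Return, Hover}.

{Land, Cruise, Return, Hover}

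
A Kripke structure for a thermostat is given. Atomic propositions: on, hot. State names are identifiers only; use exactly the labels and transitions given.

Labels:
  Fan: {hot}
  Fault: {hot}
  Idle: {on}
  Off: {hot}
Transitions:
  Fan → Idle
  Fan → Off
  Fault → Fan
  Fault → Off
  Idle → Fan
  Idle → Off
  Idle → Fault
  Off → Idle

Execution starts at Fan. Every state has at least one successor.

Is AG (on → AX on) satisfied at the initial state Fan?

Violated

States satisfying on → AX on: {Fan, Fault, Off}.
States satisfying AG (on → AX on): ∅.
Idle is reachable from Fan and violates on → AX on, so AG fails at Fan.
Fan ∉ Sat(AG (on → AX on)).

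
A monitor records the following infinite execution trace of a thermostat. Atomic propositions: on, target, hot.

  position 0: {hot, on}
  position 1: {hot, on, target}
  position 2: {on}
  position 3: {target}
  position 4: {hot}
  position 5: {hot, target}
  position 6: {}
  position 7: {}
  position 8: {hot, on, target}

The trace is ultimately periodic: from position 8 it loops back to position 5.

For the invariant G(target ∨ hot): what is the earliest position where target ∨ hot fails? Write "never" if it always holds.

Check target ∨ hot at each position in order: 0 ✓, 1 ✓.
At position 2 the labels are {on}, so target ∨ hot is false there. This is the first violation.

2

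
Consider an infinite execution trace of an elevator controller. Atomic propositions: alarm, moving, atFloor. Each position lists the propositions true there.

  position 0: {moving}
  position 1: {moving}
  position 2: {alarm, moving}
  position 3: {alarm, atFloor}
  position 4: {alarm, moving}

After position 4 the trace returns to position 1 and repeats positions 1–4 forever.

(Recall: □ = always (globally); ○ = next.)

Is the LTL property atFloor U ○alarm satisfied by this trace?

Violated

Walking from position 0: at position 0, ○alarm has not yet held and atFloor fails, so atFloor U ○alarm is false.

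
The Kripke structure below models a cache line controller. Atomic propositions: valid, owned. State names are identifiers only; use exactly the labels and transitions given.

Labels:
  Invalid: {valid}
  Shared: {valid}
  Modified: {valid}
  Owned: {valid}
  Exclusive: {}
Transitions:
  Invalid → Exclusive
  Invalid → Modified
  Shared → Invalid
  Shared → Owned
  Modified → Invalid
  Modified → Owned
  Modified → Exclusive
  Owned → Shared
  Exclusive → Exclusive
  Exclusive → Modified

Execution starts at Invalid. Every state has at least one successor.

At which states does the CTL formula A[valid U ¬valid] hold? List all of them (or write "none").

States satisfying valid: {Invalid, Shared, Modified, Owned}.
States satisfying ¬valid: {Exclusive}.
States satisfying A[valid U ¬valid]: {Exclusive}.

{Exclusive}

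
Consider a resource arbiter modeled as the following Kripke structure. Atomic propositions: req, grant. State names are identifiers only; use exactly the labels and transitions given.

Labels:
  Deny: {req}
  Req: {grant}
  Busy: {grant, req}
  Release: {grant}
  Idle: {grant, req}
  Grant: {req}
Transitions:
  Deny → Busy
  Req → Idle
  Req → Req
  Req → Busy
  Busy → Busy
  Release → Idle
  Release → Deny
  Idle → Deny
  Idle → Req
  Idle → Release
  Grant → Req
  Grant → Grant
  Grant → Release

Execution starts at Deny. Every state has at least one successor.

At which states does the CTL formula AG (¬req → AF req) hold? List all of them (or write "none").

States satisfying ¬req → AF req: {Deny, Busy, Release, Idle, Grant}.
States satisfying AG (¬req → AF req): {Deny, Busy}.

{Deny, Busy}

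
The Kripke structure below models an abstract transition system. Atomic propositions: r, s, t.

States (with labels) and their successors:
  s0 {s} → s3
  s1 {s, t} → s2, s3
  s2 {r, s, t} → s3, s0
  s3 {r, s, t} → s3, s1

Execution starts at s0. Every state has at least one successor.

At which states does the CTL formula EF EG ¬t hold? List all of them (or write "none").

States satisfying EG ¬t: ∅.
States satisfying EF EG ¬t: ∅.

none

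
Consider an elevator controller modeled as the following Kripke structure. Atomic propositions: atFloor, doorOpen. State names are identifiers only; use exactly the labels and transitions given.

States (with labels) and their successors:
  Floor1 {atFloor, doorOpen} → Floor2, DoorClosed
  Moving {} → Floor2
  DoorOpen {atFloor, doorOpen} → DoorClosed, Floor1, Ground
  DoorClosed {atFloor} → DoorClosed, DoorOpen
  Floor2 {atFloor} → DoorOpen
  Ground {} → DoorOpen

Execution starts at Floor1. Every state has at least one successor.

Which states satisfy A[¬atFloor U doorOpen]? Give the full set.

States satisfying ¬atFloor: {Moving, Ground}.
States satisfying doorOpen: {Floor1, DoorOpen}.
States satisfying A[¬atFloor U doorOpen]: {Floor1, DoorOpen, Ground}.

{Floor1, DoorOpen, Ground}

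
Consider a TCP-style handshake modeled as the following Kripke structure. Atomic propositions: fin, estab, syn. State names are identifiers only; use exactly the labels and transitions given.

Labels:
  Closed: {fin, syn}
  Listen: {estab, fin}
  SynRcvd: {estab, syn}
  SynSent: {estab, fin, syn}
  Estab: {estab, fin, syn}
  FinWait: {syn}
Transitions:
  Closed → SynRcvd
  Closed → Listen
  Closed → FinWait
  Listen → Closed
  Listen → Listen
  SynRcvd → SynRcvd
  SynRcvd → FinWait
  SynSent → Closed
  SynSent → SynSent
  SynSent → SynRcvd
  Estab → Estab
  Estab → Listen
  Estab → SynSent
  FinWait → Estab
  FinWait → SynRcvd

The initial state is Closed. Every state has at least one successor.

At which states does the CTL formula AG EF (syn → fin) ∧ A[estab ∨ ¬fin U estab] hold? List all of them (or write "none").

{Listen, SynRcvd, SynSent, Estab, FinWait}

States satisfying EF (syn → fin): {Closed, Listen, SynRcvd, SynSent, Estab, FinWait}.
States satisfying AG EF (syn → fin): {Closed, Listen, SynRcvd, SynSent, Estab, FinWait}.
States satisfying estab ∨ ¬fin: {Listen, SynRcvd, SynSent, Estab, FinWait}.
States satisfying estab: {Listen, SynRcvd, SynSent, Estab}.
States satisfying A[estab ∨ ¬fin U estab]: {Listen, SynRcvd, SynSent, Estab, FinWait}.
States satisfying AG EF (syn → fin) ∧ A[estab ∨ ¬fin U estab]: {Listen, SynRcvd, SynSent, Estab, FinWait}.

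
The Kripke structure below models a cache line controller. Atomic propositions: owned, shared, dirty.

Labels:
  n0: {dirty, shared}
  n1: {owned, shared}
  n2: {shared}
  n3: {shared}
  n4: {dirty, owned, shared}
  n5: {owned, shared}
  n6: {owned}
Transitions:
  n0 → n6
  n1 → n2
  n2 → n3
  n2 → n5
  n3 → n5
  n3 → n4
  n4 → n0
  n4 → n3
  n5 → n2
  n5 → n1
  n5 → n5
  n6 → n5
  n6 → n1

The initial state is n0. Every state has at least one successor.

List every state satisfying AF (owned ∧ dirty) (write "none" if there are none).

{n4}

States satisfying owned ∧ dirty: {n4}.
States satisfying AF (owned ∧ dirty): {n4}.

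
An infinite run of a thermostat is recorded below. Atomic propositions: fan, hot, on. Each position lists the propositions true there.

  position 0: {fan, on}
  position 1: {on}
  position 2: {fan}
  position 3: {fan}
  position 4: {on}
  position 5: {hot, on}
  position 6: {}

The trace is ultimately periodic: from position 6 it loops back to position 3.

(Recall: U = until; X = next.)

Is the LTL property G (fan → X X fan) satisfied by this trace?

fan → X X fan must hold at every position from 0 onward. It fails at position 2, so G (fan → X X fan) is false.
Positions where fan holds: 0, 2, 3.
Check X X fan at each: 0→ok, 2→fails, 3→fails.

Does not hold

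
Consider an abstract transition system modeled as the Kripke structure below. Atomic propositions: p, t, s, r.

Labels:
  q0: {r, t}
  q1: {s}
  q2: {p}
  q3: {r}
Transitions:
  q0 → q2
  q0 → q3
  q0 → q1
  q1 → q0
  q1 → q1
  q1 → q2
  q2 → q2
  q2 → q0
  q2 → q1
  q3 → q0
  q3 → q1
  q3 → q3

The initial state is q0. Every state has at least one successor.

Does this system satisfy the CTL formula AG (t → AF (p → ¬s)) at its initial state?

States satisfying t → AF (p → ¬s): {q0, q1, q2, q3}.
States satisfying AG (t → AF (p → ¬s)): {q0, q1, q2, q3}.
Every state reachable from q0 satisfies t → AF (p → ¬s).
q0 ∈ Sat(AG (t → AF (p → ¬s))).

Satisfied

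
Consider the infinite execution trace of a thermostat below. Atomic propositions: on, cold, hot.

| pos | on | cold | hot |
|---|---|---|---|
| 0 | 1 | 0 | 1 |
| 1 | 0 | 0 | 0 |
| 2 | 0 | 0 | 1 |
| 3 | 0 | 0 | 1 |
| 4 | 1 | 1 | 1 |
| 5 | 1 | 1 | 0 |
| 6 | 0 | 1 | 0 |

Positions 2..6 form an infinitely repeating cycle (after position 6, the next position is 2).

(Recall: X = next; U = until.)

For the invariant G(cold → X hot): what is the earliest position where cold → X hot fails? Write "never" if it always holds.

4

Check cold → X hot at each position in order: 0 ✓, 1 ✓, 2 ✓, 3 ✓.
At position 4 the labels are {cold, hot, on} and the next position 5 has {cold, on}, so cold → X hot is false there. This is the first violation.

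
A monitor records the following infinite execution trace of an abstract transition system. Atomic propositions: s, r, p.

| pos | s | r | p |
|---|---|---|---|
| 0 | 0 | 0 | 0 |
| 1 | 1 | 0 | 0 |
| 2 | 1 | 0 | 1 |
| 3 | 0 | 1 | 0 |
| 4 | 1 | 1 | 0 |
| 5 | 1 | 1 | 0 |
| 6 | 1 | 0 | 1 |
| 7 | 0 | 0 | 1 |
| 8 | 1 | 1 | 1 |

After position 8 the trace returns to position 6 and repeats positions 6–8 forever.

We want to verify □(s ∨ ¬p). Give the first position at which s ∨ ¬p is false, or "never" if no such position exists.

7

Check s ∨ ¬p at each position in order: 0 ✓, 1 ✓, 2 ✓, 3 ✓, 4 ✓, 5 ✓, 6 ✓.
At position 7 the labels are {p}, so s ∨ ¬p is false there. This is the first violation.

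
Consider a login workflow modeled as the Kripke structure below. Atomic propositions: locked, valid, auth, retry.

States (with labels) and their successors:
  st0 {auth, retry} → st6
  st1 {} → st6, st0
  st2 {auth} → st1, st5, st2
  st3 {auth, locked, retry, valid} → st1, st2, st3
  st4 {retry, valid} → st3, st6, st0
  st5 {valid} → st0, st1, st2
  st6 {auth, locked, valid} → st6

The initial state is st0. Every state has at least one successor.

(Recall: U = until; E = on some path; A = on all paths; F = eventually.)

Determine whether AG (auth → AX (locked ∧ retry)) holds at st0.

States satisfying auth → AX (locked ∧ retry): {st1, st4, st5}.
States satisfying AG (auth → AX (locked ∧ retry)): ∅.
st0 is reachable from st0 and violates auth → AX (locked ∧ retry), so AG fails at st0.
st0 ∉ Sat(AG (auth → AX (locked ∧ retry))).

Does not hold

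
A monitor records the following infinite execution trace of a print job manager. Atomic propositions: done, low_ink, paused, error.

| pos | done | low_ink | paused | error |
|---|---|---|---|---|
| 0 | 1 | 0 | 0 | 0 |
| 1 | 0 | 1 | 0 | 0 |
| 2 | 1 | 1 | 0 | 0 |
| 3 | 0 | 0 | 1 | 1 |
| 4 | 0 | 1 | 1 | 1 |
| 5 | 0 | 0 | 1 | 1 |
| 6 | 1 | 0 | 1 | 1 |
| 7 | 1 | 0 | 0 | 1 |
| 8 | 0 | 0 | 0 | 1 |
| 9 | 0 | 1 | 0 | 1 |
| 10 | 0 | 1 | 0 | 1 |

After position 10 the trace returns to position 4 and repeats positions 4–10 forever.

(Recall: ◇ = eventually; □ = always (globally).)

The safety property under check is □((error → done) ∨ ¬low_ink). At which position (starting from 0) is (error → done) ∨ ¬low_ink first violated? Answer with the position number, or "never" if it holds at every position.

Check (error → done) ∨ ¬low_ink at each position in order: 0 ✓, 1 ✓, 2 ✓, 3 ✓.
At position 4 the labels are {error, low_ink, paused}, so (error → done) ∨ ¬low_ink is false there. This is the first violation.

4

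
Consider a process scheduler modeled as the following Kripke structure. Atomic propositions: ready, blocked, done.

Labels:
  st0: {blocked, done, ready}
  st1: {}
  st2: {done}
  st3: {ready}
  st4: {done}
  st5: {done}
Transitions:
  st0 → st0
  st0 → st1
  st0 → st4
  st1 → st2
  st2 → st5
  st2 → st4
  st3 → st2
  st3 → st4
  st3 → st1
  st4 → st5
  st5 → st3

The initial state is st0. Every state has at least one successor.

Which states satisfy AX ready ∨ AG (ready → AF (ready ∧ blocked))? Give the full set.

{st5}

States satisfying ready: {st0, st3}.
States satisfying AX ready: {st5}.
States satisfying ready → AF (ready ∧ blocked): {st0, st1, st2, st4, st5}.
States satisfying AG (ready → AF (ready ∧ blocked)): ∅.
States satisfying AX ready ∨ AG (ready → AF (ready ∧ blocked)): {st5}.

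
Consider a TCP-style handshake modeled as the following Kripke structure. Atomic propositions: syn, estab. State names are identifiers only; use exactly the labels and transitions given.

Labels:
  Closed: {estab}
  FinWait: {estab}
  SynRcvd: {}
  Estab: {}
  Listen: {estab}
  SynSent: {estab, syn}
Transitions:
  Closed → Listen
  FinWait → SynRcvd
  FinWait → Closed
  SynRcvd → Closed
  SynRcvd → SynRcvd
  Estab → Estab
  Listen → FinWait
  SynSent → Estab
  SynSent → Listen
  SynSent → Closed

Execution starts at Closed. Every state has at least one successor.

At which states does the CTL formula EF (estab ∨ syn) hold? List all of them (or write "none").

{Closed, FinWait, SynRcvd, Listen, SynSent}

States satisfying estab ∨ syn: {Closed, FinWait, Listen, SynSent}.
States satisfying EF (estab ∨ syn): {Closed, FinWait, SynRcvd, Listen, SynSent}.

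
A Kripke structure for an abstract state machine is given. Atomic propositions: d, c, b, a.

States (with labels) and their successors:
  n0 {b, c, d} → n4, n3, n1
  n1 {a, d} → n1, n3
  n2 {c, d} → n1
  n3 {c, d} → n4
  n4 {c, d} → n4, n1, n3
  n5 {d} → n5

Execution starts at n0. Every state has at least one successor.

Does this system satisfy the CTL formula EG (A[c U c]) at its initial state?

States satisfying A[c U c]: {n0, n2, n3, n4}.
States satisfying EG (A[c U c]): {n0, n3, n4}.
n0 ∈ Sat(EG (A[c U c])).

Holds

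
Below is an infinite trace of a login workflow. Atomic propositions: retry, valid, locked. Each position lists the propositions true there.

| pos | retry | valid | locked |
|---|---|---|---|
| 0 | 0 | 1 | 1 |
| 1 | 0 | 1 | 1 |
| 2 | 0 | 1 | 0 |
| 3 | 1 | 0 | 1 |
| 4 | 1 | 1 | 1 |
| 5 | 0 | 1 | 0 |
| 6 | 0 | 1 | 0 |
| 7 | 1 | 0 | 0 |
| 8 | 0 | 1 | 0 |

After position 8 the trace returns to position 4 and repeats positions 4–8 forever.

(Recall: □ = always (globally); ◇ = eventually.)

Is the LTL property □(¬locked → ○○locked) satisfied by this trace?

Does not hold

¬locked → ○○locked must hold at every position from 0 onward. It fails at position 5, so □(¬locked → ○○locked) is false.
Positions where ¬locked holds: 2, 5, 6, 7, 8.
Check ○○locked at each: 2→ok, 5→fails, 6→fails, 7→ok, 8→fails.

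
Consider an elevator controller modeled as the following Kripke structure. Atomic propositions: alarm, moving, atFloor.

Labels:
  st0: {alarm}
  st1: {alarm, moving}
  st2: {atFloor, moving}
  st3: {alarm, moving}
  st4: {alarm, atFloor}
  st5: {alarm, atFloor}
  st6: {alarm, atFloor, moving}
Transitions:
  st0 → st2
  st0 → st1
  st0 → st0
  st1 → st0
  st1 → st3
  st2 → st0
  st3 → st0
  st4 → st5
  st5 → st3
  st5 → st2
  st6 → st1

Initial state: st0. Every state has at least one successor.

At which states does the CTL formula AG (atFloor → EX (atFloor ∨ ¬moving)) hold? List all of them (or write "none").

{st0, st1, st2, st3, st4, st5}

States satisfying atFloor → EX (atFloor ∨ ¬moving): {st0, st1, st2, st3, st4, st5}.
States satisfying AG (atFloor → EX (atFloor ∨ ¬moving)): {st0, st1, st2, st3, st4, st5}.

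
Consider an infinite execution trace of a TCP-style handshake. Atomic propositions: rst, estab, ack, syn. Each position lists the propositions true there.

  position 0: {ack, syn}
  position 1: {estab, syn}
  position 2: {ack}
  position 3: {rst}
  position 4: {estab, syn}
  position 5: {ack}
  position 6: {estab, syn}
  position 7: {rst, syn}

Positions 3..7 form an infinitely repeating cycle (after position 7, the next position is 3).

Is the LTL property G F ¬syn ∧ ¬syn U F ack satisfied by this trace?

Yes

F ¬syn holds at every position 0..7, and those are all positions ever visited, so G F ¬syn holds.
Walking from position 0: F ack first holds at position 0, and ¬syn holds at every earlier position along the way, so ¬syn U F ack holds.
At position 0: G F ¬syn is true; ¬syn U F ack is true; so G F ¬syn ∧ ¬syn U F ack is true.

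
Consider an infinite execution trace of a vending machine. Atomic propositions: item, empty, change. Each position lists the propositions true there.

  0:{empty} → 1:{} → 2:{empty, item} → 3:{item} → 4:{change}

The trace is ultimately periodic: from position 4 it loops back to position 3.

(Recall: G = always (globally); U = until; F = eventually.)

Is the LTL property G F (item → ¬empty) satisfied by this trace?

F (item → ¬empty) holds at every position 0..4, and those are all positions ever visited, so G F (item → ¬empty) holds.

Holds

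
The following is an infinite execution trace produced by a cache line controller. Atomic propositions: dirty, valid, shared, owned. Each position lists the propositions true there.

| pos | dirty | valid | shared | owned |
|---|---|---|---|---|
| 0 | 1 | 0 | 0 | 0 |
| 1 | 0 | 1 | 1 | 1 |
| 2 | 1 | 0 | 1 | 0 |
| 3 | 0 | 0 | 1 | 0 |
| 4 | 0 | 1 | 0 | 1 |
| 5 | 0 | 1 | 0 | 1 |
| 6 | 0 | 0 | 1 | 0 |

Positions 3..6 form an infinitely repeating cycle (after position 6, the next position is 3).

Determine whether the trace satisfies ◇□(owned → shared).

□(owned → shared) is false at every position 0..6, so it never becomes true and ◇□(owned → shared) fails.

Violated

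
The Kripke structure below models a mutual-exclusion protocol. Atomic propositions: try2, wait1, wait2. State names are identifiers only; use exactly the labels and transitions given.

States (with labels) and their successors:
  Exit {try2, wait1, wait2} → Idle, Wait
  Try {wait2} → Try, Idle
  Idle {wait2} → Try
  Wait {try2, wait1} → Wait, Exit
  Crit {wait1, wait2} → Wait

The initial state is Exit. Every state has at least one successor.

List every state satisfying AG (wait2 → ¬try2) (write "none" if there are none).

{Try, Idle}

States satisfying wait2 → ¬try2: {Try, Idle, Wait, Crit}.
States satisfying AG (wait2 → ¬try2): {Try, Idle}.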